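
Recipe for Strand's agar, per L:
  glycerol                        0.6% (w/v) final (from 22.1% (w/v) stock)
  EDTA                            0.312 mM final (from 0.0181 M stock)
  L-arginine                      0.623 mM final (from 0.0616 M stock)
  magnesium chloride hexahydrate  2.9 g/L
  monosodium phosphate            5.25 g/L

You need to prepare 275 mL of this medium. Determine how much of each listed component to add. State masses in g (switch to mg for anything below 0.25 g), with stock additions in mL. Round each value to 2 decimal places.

glycerol 7.47 mL; EDTA 4.74 mL; L-arginine 2.78 mL; magnesium chloride hexahydrate 0.80 g; monosodium phosphate 1.44 g

Working volume: 275 mL = 0.275 L.
glycerol: C1V1 = C2V2 → 0.6% ÷ 22.1% × 275 mL = 7.47 mL
EDTA: C1V1 = C2V2 → 0.312 mM × 275 mL ÷ 18.1 mM = 4.74 mL
L-arginine: C1V1 = C2V2 → 0.623 mM × 275 mL ÷ 61.6 mM = 2.78 mL
magnesium chloride hexahydrate: 2.9 g/L × 0.275 L = 0.80 g
monosodium phosphate: 5.25 g/L × 0.275 L = 1.44 g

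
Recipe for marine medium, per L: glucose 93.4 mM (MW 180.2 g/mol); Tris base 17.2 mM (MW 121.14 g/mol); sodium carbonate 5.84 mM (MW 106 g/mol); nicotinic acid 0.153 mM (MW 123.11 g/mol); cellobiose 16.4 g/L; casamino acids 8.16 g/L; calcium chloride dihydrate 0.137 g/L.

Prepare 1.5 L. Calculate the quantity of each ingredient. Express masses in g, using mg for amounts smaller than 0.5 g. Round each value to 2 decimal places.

Scale factor relative to 1 L: 1.5.
glucose: 93.4 mmol/L × 180.2 g/mol × 1.5 L ÷ 1000 = 25.25 g
Tris base: 17.2 mmol/L × 121.14 g/mol × 1.5 L ÷ 1000 = 3.13 g
sodium carbonate: 5.84 mmol/L × 106 g/mol × 1.5 L ÷ 1000 = 0.93 g
nicotinic acid: 0.153 mmol/L × 123.11 mg/mmol × 1.5 L = 28.25 mg
cellobiose: 16.4 g/L × 1.5 L = 24.60 g
casamino acids: 8.16 g/L × 1.5 L = 12.24 g
calcium chloride dihydrate: 0.137 g/L × 1.5 L = 0.2055 g = 205.50 mg

glucose 25.25 g; Tris base 3.13 g; sodium carbonate 0.93 g; nicotinic acid 28.25 mg; cellobiose 24.60 g; casamino acids 12.24 g; calcium chloride dihydrate 205.50 mg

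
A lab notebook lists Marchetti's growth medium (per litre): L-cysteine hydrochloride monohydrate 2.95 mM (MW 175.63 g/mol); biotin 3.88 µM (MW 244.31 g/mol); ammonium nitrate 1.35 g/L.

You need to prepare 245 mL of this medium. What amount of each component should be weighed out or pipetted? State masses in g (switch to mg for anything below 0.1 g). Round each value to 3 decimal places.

L-cysteine hydrochloride monohydrate 0.127 g; biotin 0.232 mg; ammonium nitrate 0.331 g

Scale factor relative to 1 L: 0.245.
L-cysteine hydrochloride monohydrate: 2.95 mmol/L × 175.63 g/mol × 0.245 L ÷ 1000 = 0.127 g
biotin: 3.88 µmol/L × 244.31 g/mol × 0.245 L ÷ 1000 = 0.232 mg
ammonium nitrate: 1.35 g/L × 0.245 L = 0.331 g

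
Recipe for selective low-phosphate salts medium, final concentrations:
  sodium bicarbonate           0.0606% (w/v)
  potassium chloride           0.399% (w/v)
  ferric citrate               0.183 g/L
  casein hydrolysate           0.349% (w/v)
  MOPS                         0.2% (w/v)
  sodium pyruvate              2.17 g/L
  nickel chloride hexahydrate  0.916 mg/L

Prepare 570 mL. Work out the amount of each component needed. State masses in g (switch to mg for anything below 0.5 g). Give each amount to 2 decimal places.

Working volume: 570 mL = 0.57 L.
sodium bicarbonate: 0.0606 g per 100 mL × 570 mL ÷ 100 = 0.34542 g = 345.42 mg
potassium chloride: 0.399% w/v = 3.99 g/L → 3.99 × 0.57 L = 2.27 g
ferric citrate: 0.183 g/L × 0.57 L = 0.10431 g = 104.31 mg
casein hydrolysate: 0.349 g per 100 mL × 570 mL ÷ 100 = 1.99 g
MOPS: 0.2 g per 100 mL × 570 mL ÷ 100 = 1.14 g
sodium pyruvate: 2.17 g/L × 0.57 L = 1.24 g
nickel chloride hexahydrate: 0.916 mg/L × 0.57 L = 0.52 mg

sodium bicarbonate 345.42 mg; potassium chloride 2.27 g; ferric citrate 104.31 mg; casein hydrolysate 1.99 g; MOPS 1.14 g; sodium pyruvate 1.24 g; nickel chloride hexahydrate 0.52 mg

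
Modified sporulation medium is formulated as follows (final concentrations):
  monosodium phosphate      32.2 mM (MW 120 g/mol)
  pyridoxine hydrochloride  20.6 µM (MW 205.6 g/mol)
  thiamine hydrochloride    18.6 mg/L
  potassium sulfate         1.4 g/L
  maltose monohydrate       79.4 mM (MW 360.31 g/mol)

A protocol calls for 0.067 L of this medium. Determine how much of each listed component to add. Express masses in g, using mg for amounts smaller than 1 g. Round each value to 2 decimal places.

Working volume: 0.067 L.
monosodium phosphate: 32.2 mmol/L × 120 mg/mmol × 0.067 L = 258.89 mg
pyridoxine hydrochloride: 20.6 µmol/L × 205.6 g/mol × 0.067 L ÷ 1000 = 0.28 mg
thiamine hydrochloride: 18.6 mg/L × 0.067 L = 1.25 mg
potassium sulfate: 1.4 g/L × 0.067 L = 0.0938 g = 93.80 mg
maltose monohydrate: 79.4 mmol/L × 360.31 g/mol × 0.067 L ÷ 1000 = 1.92 g

monosodium phosphate 258.89 mg; pyridoxine hydrochloride 0.28 mg; thiamine hydrochloride 1.25 mg; potassium sulfate 93.80 mg; maltose monohydrate 1.92 g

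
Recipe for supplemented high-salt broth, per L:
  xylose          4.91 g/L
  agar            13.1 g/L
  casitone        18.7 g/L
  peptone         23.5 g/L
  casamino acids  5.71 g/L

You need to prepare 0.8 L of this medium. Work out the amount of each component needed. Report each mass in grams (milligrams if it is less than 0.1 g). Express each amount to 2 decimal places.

xylose 3.93 g; agar 10.48 g; casitone 14.96 g; peptone 18.80 g; casamino acids 4.57 g

Working volume: 0.8 L.
xylose: 4.91 g/L × 0.8 L = 3.93 g
agar: 13.1 g/L × 0.8 L = 10.48 g
casitone: 18.7 g/L × 0.8 L = 14.96 g
peptone: 23.5 g/L × 0.8 L = 18.80 g
casamino acids: 5.71 g/L × 0.8 L = 4.57 g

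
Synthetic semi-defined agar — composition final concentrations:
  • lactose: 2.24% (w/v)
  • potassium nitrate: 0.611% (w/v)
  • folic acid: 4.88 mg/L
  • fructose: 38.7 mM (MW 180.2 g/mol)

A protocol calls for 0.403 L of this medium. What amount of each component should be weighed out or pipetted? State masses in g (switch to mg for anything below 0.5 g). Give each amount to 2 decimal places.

lactose 9.03 g; potassium nitrate 2.46 g; folic acid 1.97 mg; fructose 2.81 g

Working volume: 0.403 L.
lactose: 2.24% w/v = 22.4 g/L → 22.4 × 0.403 L = 9.03 g
potassium nitrate: 0.611% w/v = 6.11 g/L → 6.11 × 0.403 L = 2.46 g
folic acid: 4.88 mg/L × 0.403 L = 1.97 mg
fructose: 38.7 mmol/L × 180.2 g/mol × 0.403 L ÷ 1000 = 2.81 g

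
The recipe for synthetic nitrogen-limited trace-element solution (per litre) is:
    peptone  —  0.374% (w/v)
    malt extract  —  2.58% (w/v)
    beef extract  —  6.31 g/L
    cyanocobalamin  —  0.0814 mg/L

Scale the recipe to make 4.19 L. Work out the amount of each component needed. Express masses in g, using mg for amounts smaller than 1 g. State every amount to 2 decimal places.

peptone 15.67 g; malt extract 108.10 g; beef extract 26.44 g; cyanocobalamin 0.34 mg

Working volume: 4.19 L.
peptone: 0.374 g per 100 mL × 4190 mL ÷ 100 = 15.67 g
malt extract: 2.58 g per 100 mL × 4190 mL ÷ 100 = 108.10 g
beef extract: 6.31 g/L × 4.19 L = 26.44 g
cyanocobalamin: 0.0814 mg/L × 4.19 L = 0.34 mg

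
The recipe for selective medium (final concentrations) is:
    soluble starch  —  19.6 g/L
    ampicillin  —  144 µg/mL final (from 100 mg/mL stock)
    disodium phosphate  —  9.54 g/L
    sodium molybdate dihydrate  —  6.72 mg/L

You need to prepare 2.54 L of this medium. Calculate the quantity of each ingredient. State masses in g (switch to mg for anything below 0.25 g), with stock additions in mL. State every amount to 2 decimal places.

soluble starch 49.78 g; ampicillin 3.66 mL; disodium phosphate 24.23 g; sodium molybdate dihydrate 17.07 mg

Working volume: 2.54 L.
soluble starch: 19.6 g/L × 2.54 L = 49.78 g
ampicillin: V = C2·V2/C1 = 144 µg/mL × 2540 mL ÷ 100000 µg/mL = 3.66 mL
disodium phosphate: 9.54 g/L × 2.54 L = 24.23 g
sodium molybdate dihydrate: 6.72 mg/L × 2.54 L = 17.07 mg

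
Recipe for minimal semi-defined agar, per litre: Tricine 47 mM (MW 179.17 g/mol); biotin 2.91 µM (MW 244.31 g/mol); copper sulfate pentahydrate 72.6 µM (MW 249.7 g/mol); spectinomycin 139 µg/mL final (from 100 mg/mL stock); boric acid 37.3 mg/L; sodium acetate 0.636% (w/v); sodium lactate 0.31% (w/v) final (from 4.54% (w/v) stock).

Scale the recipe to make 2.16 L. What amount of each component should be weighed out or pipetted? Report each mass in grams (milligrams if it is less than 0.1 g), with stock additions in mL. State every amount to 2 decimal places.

Working volume: 2.16 L.
Tricine: 47 mmol/L × 179.17 g/mol × 2.16 L ÷ 1000 = 18.19 g
biotin: 2.91 µmol/L × 244.31 g/mol × 2.16 L ÷ 1000 = 1.54 mg
copper sulfate pentahydrate: 72.6 µmol/L × 249.7 g/mol × 2.16 L ÷ 1000 = 39.16 mg
spectinomycin: C1V1 = C2V2 → 139 µg/mL × 2160 mL ÷ 100000 µg/mL = 3.00 mL
boric acid: 37.3 mg/L × 2.16 L = 80.57 mg
sodium acetate: 0.636% w/v = 6.36 g/L → 6.36 × 2.16 L = 13.74 g
sodium lactate: C1V1 = C2V2 → 0.31% ÷ 4.54% × 2160 mL = 147.49 mL

Tricine 18.19 g; biotin 1.54 mg; copper sulfate pentahydrate 39.16 mg; spectinomycin 3.00 mL; boric acid 80.57 mg; sodium acetate 13.74 g; sodium lactate 147.49 mL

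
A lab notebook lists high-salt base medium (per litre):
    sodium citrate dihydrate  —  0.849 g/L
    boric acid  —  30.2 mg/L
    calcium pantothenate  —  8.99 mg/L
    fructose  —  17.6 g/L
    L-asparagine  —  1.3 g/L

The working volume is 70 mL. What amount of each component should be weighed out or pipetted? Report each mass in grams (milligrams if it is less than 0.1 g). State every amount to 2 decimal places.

Target volume = 70 mL = 0.07 L.
sodium citrate dihydrate: 0.849 g/L × 0.07 L = 0.05943 g = 59.43 mg
boric acid: 30.2 mg/L × 0.07 L = 2.11 mg
calcium pantothenate: 8.99 mg/L × 0.07 L = 0.63 mg
fructose: 17.6 g/L × 0.07 L = 1.23 g
L-asparagine: 1.3 g/L × 0.07 L = 0.091 g = 91.00 mg

sodium citrate dihydrate 59.43 mg; boric acid 2.11 mg; calcium pantothenate 0.63 mg; fructose 1.23 g; L-asparagine 91.00 mg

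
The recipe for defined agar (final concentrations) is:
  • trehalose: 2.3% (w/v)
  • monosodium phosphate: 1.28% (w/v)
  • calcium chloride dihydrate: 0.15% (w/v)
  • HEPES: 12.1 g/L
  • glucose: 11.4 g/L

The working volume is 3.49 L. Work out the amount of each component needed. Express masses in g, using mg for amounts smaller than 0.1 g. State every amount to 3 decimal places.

trehalose 80.270 g; monosodium phosphate 44.672 g; calcium chloride dihydrate 5.235 g; HEPES 42.229 g; glucose 39.786 g

Scale factor relative to 1 L: 3.49.
trehalose: 2.3 g per 100 mL × 3490 mL ÷ 100 = 80.270 g
monosodium phosphate: 1.28% w/v = 12.8 g/L → 12.8 × 3.49 L = 44.672 g
calcium chloride dihydrate: 0.15% w/v = 1.5 g/L → 1.5 × 3.49 L = 5.235 g
HEPES: 12.1 g/L × 3.49 L = 42.229 g
glucose: 11.4 g/L × 3.49 L = 39.786 g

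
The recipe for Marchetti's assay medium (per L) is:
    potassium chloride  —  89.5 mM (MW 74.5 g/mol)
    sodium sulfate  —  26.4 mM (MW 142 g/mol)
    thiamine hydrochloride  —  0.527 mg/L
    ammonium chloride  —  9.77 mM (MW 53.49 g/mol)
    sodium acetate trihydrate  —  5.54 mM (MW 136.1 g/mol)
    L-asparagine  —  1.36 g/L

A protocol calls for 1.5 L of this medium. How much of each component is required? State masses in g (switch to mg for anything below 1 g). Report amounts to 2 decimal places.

Scale factor relative to 1 L: 1.5.
potassium chloride: 89.5 mmol/L × 74.5 g/mol × 1.5 L ÷ 1000 = 10.00 g
sodium sulfate: 26.4 mmol/L × 142 g/mol × 1.5 L ÷ 1000 = 5.62 g
thiamine hydrochloride: 0.527 mg/L × 1.5 L = 0.79 mg
ammonium chloride: 9.77 mmol/L × 53.49 mg/mmol × 1.5 L = 783.90 mg
sodium acetate trihydrate: 5.54 mmol/L × 136.1 g/mol × 1.5 L ÷ 1000 = 1.13 g
L-asparagine: 1.36 g/L × 1.5 L = 2.04 g

potassium chloride 10.00 g; sodium sulfate 5.62 g; thiamine hydrochloride 0.79 mg; ammonium chloride 783.90 mg; sodium acetate trihydrate 1.13 g; L-asparagine 2.04 g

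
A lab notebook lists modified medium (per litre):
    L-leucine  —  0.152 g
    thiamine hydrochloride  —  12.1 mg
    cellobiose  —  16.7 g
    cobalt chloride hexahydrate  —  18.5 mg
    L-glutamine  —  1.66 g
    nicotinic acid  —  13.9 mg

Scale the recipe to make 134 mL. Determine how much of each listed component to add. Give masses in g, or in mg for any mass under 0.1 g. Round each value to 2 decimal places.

Scale factor = 134 mL / 1000 mL = 0.134.
L-leucine: 0.152 g × (134 mL / 1000 mL) = 0.020368 g = 20.37 mg
thiamine hydrochloride: 12.1 mg × (134 mL / 1000 mL) = 1.62 mg
cellobiose: 16.7 g × (134 mL / 1000 mL) = 2.24 g
cobalt chloride hexahydrate: 18.5 mg × (134 mL / 1000 mL) = 2.48 mg
L-glutamine: 1.66 g × (134 mL / 1000 mL) = 0.22 g
nicotinic acid: 13.9 mg × (134 mL / 1000 mL) = 1.86 mg

L-leucine 20.37 mg; thiamine hydrochloride 1.62 mg; cellobiose 2.24 g; cobalt chloride hexahydrate 2.48 mg; L-glutamine 0.22 g; nicotinic acid 1.86 mg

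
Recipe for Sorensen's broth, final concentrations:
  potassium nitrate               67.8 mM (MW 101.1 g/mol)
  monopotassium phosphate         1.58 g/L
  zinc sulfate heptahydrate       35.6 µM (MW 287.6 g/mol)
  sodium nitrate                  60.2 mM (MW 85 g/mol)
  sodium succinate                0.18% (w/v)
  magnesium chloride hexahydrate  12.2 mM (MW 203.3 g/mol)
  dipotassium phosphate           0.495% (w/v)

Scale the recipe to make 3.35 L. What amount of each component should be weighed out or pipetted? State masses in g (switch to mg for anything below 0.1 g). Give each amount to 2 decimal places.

Scale factor relative to 1 L: 3.35.
potassium nitrate: 67.8 mmol/L × 101.1 g/mol × 3.35 L ÷ 1000 = 22.96 g
monopotassium phosphate: 1.58 g/L × 3.35 L = 5.29 g
zinc sulfate heptahydrate: 35.6 µmol/L × 287.6 g/mol × 3.35 L ÷ 1000 = 34.30 mg
sodium nitrate: 60.2 mmol/L × 85 g/mol × 3.35 L ÷ 1000 = 17.14 g
sodium succinate: 0.18 g per 100 mL × 3350 mL ÷ 100 = 6.03 g
magnesium chloride hexahydrate: 12.2 mmol/L × 203.3 g/mol × 3.35 L ÷ 1000 = 8.31 g
dipotassium phosphate: 0.495 g per 100 mL × 3350 mL ÷ 100 = 16.58 g

potassium nitrate 22.96 g; monopotassium phosphate 5.29 g; zinc sulfate heptahydrate 34.30 mg; sodium nitrate 17.14 g; sodium succinate 6.03 g; magnesium chloride hexahydrate 8.31 g; dipotassium phosphate 16.58 g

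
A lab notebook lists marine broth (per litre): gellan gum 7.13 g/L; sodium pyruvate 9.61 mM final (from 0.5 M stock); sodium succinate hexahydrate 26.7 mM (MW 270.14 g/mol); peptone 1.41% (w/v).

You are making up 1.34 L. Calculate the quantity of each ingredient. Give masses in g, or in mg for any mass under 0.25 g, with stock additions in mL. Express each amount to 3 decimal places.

gellan gum 9.554 g; sodium pyruvate 25.755 mL; sodium succinate hexahydrate 9.665 g; peptone 18.894 g

Scale factor relative to 1 L: 1.34.
gellan gum: 7.13 g/L × 1.34 L = 9.554 g
sodium pyruvate: dilute stock: 9.61 mM × 1340 mL ÷ 500 mM = 25.755 mL
sodium succinate hexahydrate: 26.7 mmol/L × 270.14 g/mol × 1.34 L ÷ 1000 = 9.665 g
peptone: 1.41 g per 100 mL × 1340 mL ÷ 100 = 18.894 g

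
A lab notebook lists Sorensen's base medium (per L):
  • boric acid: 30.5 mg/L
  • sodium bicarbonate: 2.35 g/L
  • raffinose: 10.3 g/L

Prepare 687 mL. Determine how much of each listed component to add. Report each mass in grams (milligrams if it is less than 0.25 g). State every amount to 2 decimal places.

boric acid 20.95 mg; sodium bicarbonate 1.61 g; raffinose 7.08 g

Target volume = 687 mL = 0.687 L.
boric acid: 30.5 mg/L × 0.687 L = 20.95 mg
sodium bicarbonate: 2.35 g/L × 0.687 L = 1.61 g
raffinose: 10.3 g/L × 0.687 L = 7.08 g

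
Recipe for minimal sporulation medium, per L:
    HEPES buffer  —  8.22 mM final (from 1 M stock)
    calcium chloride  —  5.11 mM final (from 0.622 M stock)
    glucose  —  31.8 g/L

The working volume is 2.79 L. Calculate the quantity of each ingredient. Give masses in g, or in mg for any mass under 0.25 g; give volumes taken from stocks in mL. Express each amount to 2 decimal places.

Working volume: 2.79 L.
HEPES buffer: V = C2·V2/C1 = 8.22 mM × 2790 mL ÷ 1000 mM = 22.93 mL
calcium chloride: dilute stock: 5.11 mM × 2790 mL ÷ 622 mM = 22.92 mL
glucose: 31.8 g/L × 2.79 L = 88.72 g

HEPES buffer 22.93 mL; calcium chloride 22.92 mL; glucose 88.72 g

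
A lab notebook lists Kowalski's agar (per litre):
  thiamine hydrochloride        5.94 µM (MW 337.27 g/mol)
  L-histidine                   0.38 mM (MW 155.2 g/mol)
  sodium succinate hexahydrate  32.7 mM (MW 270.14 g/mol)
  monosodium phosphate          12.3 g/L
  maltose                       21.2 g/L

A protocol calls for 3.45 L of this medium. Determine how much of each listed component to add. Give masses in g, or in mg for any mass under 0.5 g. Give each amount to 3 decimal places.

thiamine hydrochloride 6.912 mg; L-histidine 203.467 mg; sodium succinate hexahydrate 30.476 g; monosodium phosphate 42.435 g; maltose 73.140 g

Working volume: 3.45 L.
thiamine hydrochloride: 5.94 µmol/L × 337.27 g/mol × 3.45 L ÷ 1000 = 6.912 mg
L-histidine: 0.38 mmol/L × 155.2 mg/mmol × 3.45 L = 203.467 mg
sodium succinate hexahydrate: 32.7 mmol/L × 270.14 g/mol × 3.45 L ÷ 1000 = 30.476 g
monosodium phosphate: 12.3 g/L × 3.45 L = 42.435 g
maltose: 21.2 g/L × 3.45 L = 73.140 g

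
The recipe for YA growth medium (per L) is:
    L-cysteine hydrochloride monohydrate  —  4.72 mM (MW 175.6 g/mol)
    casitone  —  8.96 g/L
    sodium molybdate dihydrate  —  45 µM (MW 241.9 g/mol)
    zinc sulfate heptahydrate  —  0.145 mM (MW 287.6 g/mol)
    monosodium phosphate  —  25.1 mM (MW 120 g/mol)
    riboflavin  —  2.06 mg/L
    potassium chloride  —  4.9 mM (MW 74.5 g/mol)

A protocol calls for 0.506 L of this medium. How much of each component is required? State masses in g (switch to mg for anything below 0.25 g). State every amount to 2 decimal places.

L-cysteine hydrochloride monohydrate 0.42 g; casitone 4.53 g; sodium molybdate dihydrate 5.51 mg; zinc sulfate heptahydrate 21.10 mg; monosodium phosphate 1.52 g; riboflavin 1.04 mg; potassium chloride 184.72 mg

Scale factor relative to 1 L: 0.506.
L-cysteine hydrochloride monohydrate: 4.72 mmol/L × 175.6 g/mol × 0.506 L ÷ 1000 = 0.42 g
casitone: 8.96 g/L × 0.506 L = 4.53 g
sodium molybdate dihydrate: 45 µmol/L × 241.9 g/mol × 0.506 L ÷ 1000 = 5.51 mg
zinc sulfate heptahydrate: 0.145 mmol/L × 287.6 mg/mmol × 0.506 L = 21.10 mg
monosodium phosphate: 25.1 mmol/L × 120 g/mol × 0.506 L ÷ 1000 = 1.52 g
riboflavin: 2.06 mg/L × 0.506 L = 1.04 mg
potassium chloride: 4.9 mmol/L × 74.5 mg/mmol × 0.506 L = 184.72 mg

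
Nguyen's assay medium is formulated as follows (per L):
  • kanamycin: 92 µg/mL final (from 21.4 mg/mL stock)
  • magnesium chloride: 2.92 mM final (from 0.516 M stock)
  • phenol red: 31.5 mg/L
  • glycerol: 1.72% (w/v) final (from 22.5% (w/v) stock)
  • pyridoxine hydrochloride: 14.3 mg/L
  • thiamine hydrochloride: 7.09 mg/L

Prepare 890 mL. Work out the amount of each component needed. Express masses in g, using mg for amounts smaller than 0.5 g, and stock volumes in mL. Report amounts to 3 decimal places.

kanamycin 3.826 mL; magnesium chloride 5.036 mL; phenol red 28.035 mg; glycerol 68.036 mL; pyridoxine hydrochloride 12.727 mg; thiamine hydrochloride 6.310 mg

Scale factor relative to 1 L: 0.89.
kanamycin: dilute stock: 92 µg/mL × 890 mL ÷ 21400 µg/mL = 3.826 mL
magnesium chloride: V = C2·V2/C1 = 2.92 mM × 890 mL ÷ 516 mM = 5.036 mL
phenol red: 31.5 mg/L × 0.89 L = 28.035 mg
glycerol: C1V1 = C2V2 → 1.72% ÷ 22.5% × 890 mL = 68.036 mL
pyridoxine hydrochloride: 14.3 mg/L × 0.89 L = 12.727 mg
thiamine hydrochloride: 7.09 mg/L × 0.89 L = 6.310 mg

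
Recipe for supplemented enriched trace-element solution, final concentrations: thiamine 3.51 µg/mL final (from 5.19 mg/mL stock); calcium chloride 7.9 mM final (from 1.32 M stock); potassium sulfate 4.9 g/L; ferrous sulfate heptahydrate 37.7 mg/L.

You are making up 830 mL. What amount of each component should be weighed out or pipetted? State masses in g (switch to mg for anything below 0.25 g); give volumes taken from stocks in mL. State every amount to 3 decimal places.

thiamine 0.561 mL; calcium chloride 4.967 mL; potassium sulfate 4.067 g; ferrous sulfate heptahydrate 31.291 mg

Scale factor relative to 1 L: 0.83.
thiamine: C1V1 = C2V2 → 3.51 µg/mL × 830 mL ÷ 5190 µg/mL = 0.561 mL
calcium chloride: C1V1 = C2V2 → 7.9 mM × 830 mL ÷ 1320 mM = 4.967 mL
potassium sulfate: 4.9 g/L × 0.83 L = 4.067 g
ferrous sulfate heptahydrate: 37.7 mg/L × 0.83 L = 31.291 mg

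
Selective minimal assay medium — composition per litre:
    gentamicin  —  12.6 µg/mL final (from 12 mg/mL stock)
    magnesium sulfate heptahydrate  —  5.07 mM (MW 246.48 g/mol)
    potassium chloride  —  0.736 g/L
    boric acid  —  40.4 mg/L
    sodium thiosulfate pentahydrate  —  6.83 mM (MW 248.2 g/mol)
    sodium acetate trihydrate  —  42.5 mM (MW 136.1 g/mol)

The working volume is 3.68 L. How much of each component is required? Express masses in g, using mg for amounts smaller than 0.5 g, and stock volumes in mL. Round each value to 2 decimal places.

gentamicin 3.86 mL; magnesium sulfate heptahydrate 4.60 g; potassium chloride 2.71 g; boric acid 148.67 mg; sodium thiosulfate pentahydrate 6.24 g; sodium acetate trihydrate 21.29 g

Working volume: 3.68 L.
gentamicin: dilute stock: 12.6 µg/mL × 3680 mL ÷ 12000 µg/mL = 3.86 mL
magnesium sulfate heptahydrate: 5.07 mmol/L × 246.48 g/mol × 3.68 L ÷ 1000 = 4.60 g
potassium chloride: 0.736 g/L × 3.68 L = 2.71 g
boric acid: 40.4 mg/L × 3.68 L = 148.67 mg
sodium thiosulfate pentahydrate: 6.83 mmol/L × 248.2 g/mol × 3.68 L ÷ 1000 = 6.24 g
sodium acetate trihydrate: 42.5 mmol/L × 136.1 g/mol × 3.68 L ÷ 1000 = 21.29 g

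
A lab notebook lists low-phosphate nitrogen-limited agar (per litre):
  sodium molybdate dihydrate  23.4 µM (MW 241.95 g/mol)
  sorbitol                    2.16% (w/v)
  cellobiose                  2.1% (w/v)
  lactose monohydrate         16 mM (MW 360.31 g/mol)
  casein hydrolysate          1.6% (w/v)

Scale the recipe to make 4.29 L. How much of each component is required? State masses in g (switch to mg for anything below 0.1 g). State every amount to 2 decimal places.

sodium molybdate dihydrate 24.29 mg; sorbitol 92.66 g; cellobiose 90.09 g; lactose monohydrate 24.73 g; casein hydrolysate 68.64 g

Working volume: 4.29 L.
sodium molybdate dihydrate: 23.4 µmol/L × 241.95 g/mol × 4.29 L ÷ 1000 = 24.29 mg
sorbitol: 2.16 g per 100 mL × 4290 mL ÷ 100 = 92.66 g
cellobiose: 2.1 g per 100 mL × 4290 mL ÷ 100 = 90.09 g
lactose monohydrate: 16 mmol/L × 360.31 g/mol × 4.29 L ÷ 1000 = 24.73 g
casein hydrolysate: 1.6% w/v = 16 g/L → 16 × 4.29 L = 68.64 g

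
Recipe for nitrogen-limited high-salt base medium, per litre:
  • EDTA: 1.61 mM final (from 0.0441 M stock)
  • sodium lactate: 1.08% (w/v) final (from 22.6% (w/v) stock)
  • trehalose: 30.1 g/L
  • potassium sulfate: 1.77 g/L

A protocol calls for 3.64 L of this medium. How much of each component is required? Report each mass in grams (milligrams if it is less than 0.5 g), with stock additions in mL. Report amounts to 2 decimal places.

Scale factor relative to 1 L: 3.64.
EDTA: V = C2·V2/C1 = 1.61 mM × 3640 mL ÷ 44.1 mM = 132.89 mL
sodium lactate: V = C2·V2/C1 = 1.08% ÷ 22.6% × 3640 mL = 173.95 mL
trehalose: 30.1 g/L × 3.64 L = 109.56 g
potassium sulfate: 1.77 g/L × 3.64 L = 6.44 g

EDTA 132.89 mL; sodium lactate 173.95 mL; trehalose 109.56 g; potassium sulfate 6.44 g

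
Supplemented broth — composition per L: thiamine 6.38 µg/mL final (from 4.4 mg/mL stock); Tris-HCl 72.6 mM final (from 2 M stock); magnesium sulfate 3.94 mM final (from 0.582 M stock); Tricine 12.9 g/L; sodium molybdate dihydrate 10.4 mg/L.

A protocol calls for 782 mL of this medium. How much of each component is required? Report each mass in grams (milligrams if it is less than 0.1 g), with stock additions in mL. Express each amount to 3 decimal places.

thiamine 1.134 mL; Tris-HCl 28.387 mL; magnesium sulfate 5.294 mL; Tricine 10.088 g; sodium molybdate dihydrate 8.133 mg

Target volume = 782 mL = 0.782 L.
thiamine: V = C2·V2/C1 = 6.38 µg/mL × 782 mL ÷ 4400 µg/mL = 1.134 mL
Tris-HCl: C1V1 = C2V2 → 72.6 mM × 782 mL ÷ 2000 mM = 28.387 mL
magnesium sulfate: C1V1 = C2V2 → 3.94 mM × 782 mL ÷ 582 mM = 5.294 mL
Tricine: 12.9 g/L × 0.782 L = 10.088 g
sodium molybdate dihydrate: 10.4 mg/L × 0.782 L = 8.133 mg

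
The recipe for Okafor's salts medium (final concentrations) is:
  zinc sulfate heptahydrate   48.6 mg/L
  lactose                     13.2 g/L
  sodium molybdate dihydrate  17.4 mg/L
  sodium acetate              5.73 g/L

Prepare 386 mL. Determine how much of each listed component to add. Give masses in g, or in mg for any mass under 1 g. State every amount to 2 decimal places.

zinc sulfate heptahydrate 18.76 mg; lactose 5.10 g; sodium molybdate dihydrate 6.72 mg; sodium acetate 2.21 g

Scale factor relative to 1 L: 0.386.
zinc sulfate heptahydrate: 48.6 mg/L × 0.386 L = 18.76 mg
lactose: 13.2 g/L × 0.386 L = 5.10 g
sodium molybdate dihydrate: 17.4 mg/L × 0.386 L = 6.72 mg
sodium acetate: 5.73 g/L × 0.386 L = 2.21 g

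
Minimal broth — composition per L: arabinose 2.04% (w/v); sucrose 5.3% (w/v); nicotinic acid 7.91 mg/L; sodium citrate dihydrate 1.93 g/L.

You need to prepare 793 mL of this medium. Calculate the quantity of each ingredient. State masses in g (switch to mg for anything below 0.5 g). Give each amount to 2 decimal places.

Scale factor relative to 1 L: 0.793.
arabinose: 2.04% w/v = 20.4 g/L → 20.4 × 0.793 L = 16.18 g
sucrose: 5.3 g per 100 mL × 793 mL ÷ 100 = 42.03 g
nicotinic acid: 7.91 mg/L × 0.793 L = 6.27 mg
sodium citrate dihydrate: 1.93 g/L × 0.793 L = 1.53 g

arabinose 16.18 g; sucrose 42.03 g; nicotinic acid 6.27 mg; sodium citrate dihydrate 1.53 g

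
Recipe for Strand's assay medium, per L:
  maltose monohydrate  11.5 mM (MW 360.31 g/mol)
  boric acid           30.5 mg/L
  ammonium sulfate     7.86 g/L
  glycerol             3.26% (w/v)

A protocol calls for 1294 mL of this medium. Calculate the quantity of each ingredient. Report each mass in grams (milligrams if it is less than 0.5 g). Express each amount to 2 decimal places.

Target volume = 1294 mL = 1.294 L.
maltose monohydrate: 11.5 mmol/L × 360.31 g/mol × 1.294 L ÷ 1000 = 5.36 g
boric acid: 30.5 mg/L × 1.294 L = 39.47 mg
ammonium sulfate: 7.86 g/L × 1.294 L = 10.17 g
glycerol: 3.26% w/v = 32.6 g/L → 32.6 × 1.294 L = 42.18 g

maltose monohydrate 5.36 g; boric acid 39.47 mg; ammonium sulfate 10.17 g; glycerol 42.18 g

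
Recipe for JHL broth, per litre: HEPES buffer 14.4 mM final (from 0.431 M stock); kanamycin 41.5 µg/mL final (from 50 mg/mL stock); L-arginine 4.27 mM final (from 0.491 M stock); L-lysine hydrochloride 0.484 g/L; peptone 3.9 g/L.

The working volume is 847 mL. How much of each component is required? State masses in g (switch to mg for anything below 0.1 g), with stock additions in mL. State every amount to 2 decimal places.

HEPES buffer 28.30 mL; kanamycin 0.70 mL; L-arginine 7.37 mL; L-lysine hydrochloride 0.41 g; peptone 3.30 g

Scale factor relative to 1 L: 0.847.
HEPES buffer: V = C2·V2/C1 = 14.4 mM × 847 mL ÷ 431 mM = 28.30 mL
kanamycin: V = C2·V2/C1 = 41.5 µg/mL × 847 mL ÷ 50000 µg/mL = 0.70 mL
L-arginine: V = C2·V2/C1 = 4.27 mM × 847 mL ÷ 491 mM = 7.37 mL
L-lysine hydrochloride: 0.484 g/L × 0.847 L = 0.41 g
peptone: 3.9 g/L × 0.847 L = 3.30 g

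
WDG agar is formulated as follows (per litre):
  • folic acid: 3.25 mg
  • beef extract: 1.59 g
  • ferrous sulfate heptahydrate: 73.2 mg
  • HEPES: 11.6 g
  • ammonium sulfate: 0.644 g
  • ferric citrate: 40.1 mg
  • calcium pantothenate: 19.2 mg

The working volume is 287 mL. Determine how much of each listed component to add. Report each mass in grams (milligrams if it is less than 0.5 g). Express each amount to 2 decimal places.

Scale factor = 287 mL / 1000 mL = 0.287.
folic acid: 3.25 mg × (287 mL / 1000 mL) = 0.93 mg
beef extract: 1.59 g × (287 mL / 1000 mL) = 0.45633 g = 456.33 mg
ferrous sulfate heptahydrate: 73.2 mg × (287 mL / 1000 mL) = 21.01 mg
HEPES: 11.6 g × (287 mL / 1000 mL) = 3.33 g
ammonium sulfate: 0.644 g × (287 mL / 1000 mL) = 0.184828 g = 184.83 mg
ferric citrate: 40.1 mg × (287 mL / 1000 mL) = 11.51 mg
calcium pantothenate: 19.2 mg × (287 mL / 1000 mL) = 5.51 mg

folic acid 0.93 mg; beef extract 456.33 mg; ferrous sulfate heptahydrate 21.01 mg; HEPES 3.33 g; ammonium sulfate 184.83 mg; ferric citrate 11.51 mg; calcium pantothenate 5.51 mg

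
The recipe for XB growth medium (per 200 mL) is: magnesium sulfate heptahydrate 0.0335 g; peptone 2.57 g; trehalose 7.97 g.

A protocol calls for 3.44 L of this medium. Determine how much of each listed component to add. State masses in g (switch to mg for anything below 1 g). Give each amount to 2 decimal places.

magnesium sulfate heptahydrate 576.20 mg; peptone 44.20 g; trehalose 137.08 g

Ratio of target to recipe volume: 3440 / 200 = 17.2.
magnesium sulfate heptahydrate: 0.0335 g × (3440 mL / 200 mL) = 0.5762 g = 576.20 mg
peptone: 2.57 g × (3440 mL / 200 mL) = 44.20 g
trehalose: 7.97 g × (3440 mL / 200 mL) = 137.08 g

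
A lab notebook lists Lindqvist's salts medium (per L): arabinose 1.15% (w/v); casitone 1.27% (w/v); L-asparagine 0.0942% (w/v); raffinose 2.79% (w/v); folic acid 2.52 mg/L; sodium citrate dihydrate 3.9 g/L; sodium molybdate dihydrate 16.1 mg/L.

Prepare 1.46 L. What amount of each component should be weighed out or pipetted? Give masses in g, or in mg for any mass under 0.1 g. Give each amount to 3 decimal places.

Working volume: 1.46 L.
arabinose: 1.15% w/v = 11.5 g/L → 11.5 × 1.46 L = 16.790 g
casitone: 1.27 g per 100 mL × 1460 mL ÷ 100 = 18.542 g
L-asparagine: 0.0942% w/v = 0.942 g/L → 0.942 × 1.46 L = 1.375 g
raffinose: 2.79% w/v = 27.9 g/L → 27.9 × 1.46 L = 40.734 g
folic acid: 2.52 mg/L × 1.46 L = 3.679 mg
sodium citrate dihydrate: 3.9 g/L × 1.46 L = 5.694 g
sodium molybdate dihydrate: 16.1 mg/L × 1.46 L = 23.506 mg

arabinose 16.790 g; casitone 18.542 g; L-asparagine 1.375 g; raffinose 40.734 g; folic acid 3.679 mg; sodium citrate dihydrate 5.694 g; sodium molybdate dihydrate 23.506 mg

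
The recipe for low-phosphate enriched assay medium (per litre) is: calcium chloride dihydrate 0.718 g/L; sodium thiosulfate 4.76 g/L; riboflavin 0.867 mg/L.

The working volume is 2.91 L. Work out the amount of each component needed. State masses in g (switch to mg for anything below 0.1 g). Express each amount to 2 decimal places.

Scale factor relative to 1 L: 2.91.
calcium chloride dihydrate: 0.718 g/L × 2.91 L = 2.09 g
sodium thiosulfate: 4.76 g/L × 2.91 L = 13.85 g
riboflavin: 0.867 mg/L × 2.91 L = 2.52 mg

calcium chloride dihydrate 2.09 g; sodium thiosulfate 13.85 g; riboflavin 2.52 mg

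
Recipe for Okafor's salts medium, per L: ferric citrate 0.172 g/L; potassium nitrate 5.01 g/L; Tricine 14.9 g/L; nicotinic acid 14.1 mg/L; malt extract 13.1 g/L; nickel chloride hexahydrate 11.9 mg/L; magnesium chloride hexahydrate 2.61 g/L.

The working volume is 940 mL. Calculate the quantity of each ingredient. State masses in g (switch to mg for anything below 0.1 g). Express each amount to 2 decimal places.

Working volume: 940 mL = 0.94 L.
ferric citrate: 0.172 g/L × 0.94 L = 0.16 g
potassium nitrate: 5.01 g/L × 0.94 L = 4.71 g
Tricine: 14.9 g/L × 0.94 L = 14.01 g
nicotinic acid: 14.1 mg/L × 0.94 L = 13.25 mg
malt extract: 13.1 g/L × 0.94 L = 12.31 g
nickel chloride hexahydrate: 11.9 mg/L × 0.94 L = 11.19 mg
magnesium chloride hexahydrate: 2.61 g/L × 0.94 L = 2.45 g

ferric citrate 0.16 g; potassium nitrate 4.71 g; Tricine 14.01 g; nicotinic acid 13.25 mg; malt extract 12.31 g; nickel chloride hexahydrate 11.19 mg; magnesium chloride hexahydrate 2.45 g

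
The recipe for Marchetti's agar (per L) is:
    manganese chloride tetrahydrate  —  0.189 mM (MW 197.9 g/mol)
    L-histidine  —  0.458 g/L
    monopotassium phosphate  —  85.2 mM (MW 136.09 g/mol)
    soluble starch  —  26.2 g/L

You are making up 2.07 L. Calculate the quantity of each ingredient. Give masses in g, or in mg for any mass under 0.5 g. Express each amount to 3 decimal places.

manganese chloride tetrahydrate 77.424 mg; L-histidine 0.948 g; monopotassium phosphate 24.001 g; soluble starch 54.234 g

Working volume: 2.07 L.
manganese chloride tetrahydrate: 0.189 mmol/L × 197.9 mg/mmol × 2.07 L = 77.424 mg
L-histidine: 0.458 g/L × 2.07 L = 0.948 g
monopotassium phosphate: 85.2 mmol/L × 136.09 g/mol × 2.07 L ÷ 1000 = 24.001 g
soluble starch: 26.2 g/L × 2.07 L = 54.234 g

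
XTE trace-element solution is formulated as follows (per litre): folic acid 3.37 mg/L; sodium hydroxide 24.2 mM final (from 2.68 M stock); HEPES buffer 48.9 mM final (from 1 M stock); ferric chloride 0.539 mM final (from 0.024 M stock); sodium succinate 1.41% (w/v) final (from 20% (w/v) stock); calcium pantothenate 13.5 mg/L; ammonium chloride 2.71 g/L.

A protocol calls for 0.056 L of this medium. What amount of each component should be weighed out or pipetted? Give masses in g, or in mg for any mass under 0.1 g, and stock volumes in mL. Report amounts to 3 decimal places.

Scale factor relative to 1 L: 0.056.
folic acid: 3.37 mg/L × 0.056 L = 0.189 mg
sodium hydroxide: V = C2·V2/C1 = 24.2 mM × 56 mL ÷ 2680 mM = 0.506 mL
HEPES buffer: dilute stock: 48.9 mM × 56 mL ÷ 1000 mM = 2.738 mL
ferric chloride: dilute stock: 0.539 mM × 56 mL ÷ 24 mM = 1.258 mL
sodium succinate: dilute stock: 1.41% ÷ 20% × 56 mL = 3.948 mL
calcium pantothenate: 13.5 mg/L × 0.056 L = 0.756 mg
ammonium chloride: 2.71 g/L × 0.056 L = 0.152 g

folic acid 0.189 mg; sodium hydroxide 0.506 mL; HEPES buffer 2.738 mL; ferric chloride 1.258 mL; sodium succinate 3.948 mL; calcium pantothenate 0.756 mg; ammonium chloride 0.152 g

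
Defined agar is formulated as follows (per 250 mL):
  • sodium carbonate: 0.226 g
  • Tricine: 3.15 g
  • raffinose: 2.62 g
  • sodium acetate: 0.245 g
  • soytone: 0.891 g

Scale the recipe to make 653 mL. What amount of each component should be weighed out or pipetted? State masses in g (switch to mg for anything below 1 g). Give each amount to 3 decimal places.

Scale factor = 653 mL / 250 mL = 2.612.
sodium carbonate: 0.226 g × (653 mL / 250 mL) = 0.590312 g = 590.312 mg
Tricine: 3.15 g × (653 mL / 250 mL) = 8.228 g
raffinose: 2.62 g × (653 mL / 250 mL) = 6.843 g
sodium acetate: 0.245 g × (653 mL / 250 mL) = 0.63994 g = 639.940 mg
soytone: 0.891 g × (653 mL / 250 mL) = 2.327 g

sodium carbonate 590.312 mg; Tricine 8.228 g; raffinose 6.843 g; sodium acetate 639.940 mg; soytone 2.327 g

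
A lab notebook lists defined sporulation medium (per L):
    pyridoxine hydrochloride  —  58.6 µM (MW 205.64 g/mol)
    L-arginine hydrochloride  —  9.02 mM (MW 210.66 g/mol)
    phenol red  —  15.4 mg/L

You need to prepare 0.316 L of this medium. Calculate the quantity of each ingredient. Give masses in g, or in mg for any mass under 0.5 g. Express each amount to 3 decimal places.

Scale factor relative to 1 L: 0.316.
pyridoxine hydrochloride: 58.6 µmol/L × 205.64 g/mol × 0.316 L ÷ 1000 = 3.808 mg
L-arginine hydrochloride: 9.02 mmol/L × 210.66 g/mol × 0.316 L ÷ 1000 = 0.600 g
phenol red: 15.4 mg/L × 0.316 L = 4.866 mg

pyridoxine hydrochloride 3.808 mg; L-arginine hydrochloride 0.600 g; phenol red 4.866 mg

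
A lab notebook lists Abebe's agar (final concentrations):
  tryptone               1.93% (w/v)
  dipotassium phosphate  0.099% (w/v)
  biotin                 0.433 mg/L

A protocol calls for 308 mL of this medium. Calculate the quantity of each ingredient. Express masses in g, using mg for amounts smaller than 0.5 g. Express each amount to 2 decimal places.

tryptone 5.94 g; dipotassium phosphate 304.92 mg; biotin 0.13 mg

Working volume: 308 mL = 0.308 L.
tryptone: 1.93 g per 100 mL × 308 mL ÷ 100 = 5.94 g
dipotassium phosphate: 0.099% w/v = 0.99 g/L → 0.99 × 0.308 L = 0.30492 g = 304.92 mg
biotin: 0.433 mg/L × 0.308 L = 0.13 mg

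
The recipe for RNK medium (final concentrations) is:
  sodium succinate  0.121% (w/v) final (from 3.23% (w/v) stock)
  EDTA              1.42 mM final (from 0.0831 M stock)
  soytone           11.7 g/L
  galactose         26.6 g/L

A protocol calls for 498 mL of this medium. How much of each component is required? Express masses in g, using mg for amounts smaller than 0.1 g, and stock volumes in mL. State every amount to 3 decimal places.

Target volume = 498 mL = 0.498 L.
sodium succinate: dilute stock: 0.121% ÷ 3.23% × 498 mL = 18.656 mL
EDTA: V = C2·V2/C1 = 1.42 mM × 498 mL ÷ 83.1 mM = 8.510 mL
soytone: 11.7 g/L × 0.498 L = 5.827 g
galactose: 26.6 g/L × 0.498 L = 13.247 g

sodium succinate 18.656 mL; EDTA 8.510 mL; soytone 5.827 g; galactose 13.247 g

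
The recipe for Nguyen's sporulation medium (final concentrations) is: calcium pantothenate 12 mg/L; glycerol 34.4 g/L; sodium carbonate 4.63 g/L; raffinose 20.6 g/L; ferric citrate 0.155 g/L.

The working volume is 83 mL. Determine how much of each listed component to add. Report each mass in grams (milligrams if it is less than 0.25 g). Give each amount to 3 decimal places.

calcium pantothenate 0.996 mg; glycerol 2.855 g; sodium carbonate 0.384 g; raffinose 1.710 g; ferric citrate 12.865 mg

Working volume: 83 mL = 0.083 L.
calcium pantothenate: 12 mg/L × 0.083 L = 0.996 mg
glycerol: 34.4 g/L × 0.083 L = 2.855 g
sodium carbonate: 4.63 g/L × 0.083 L = 0.384 g
raffinose: 20.6 g/L × 0.083 L = 1.710 g
ferric citrate: 0.155 g/L × 0.083 L = 0.012865 g = 12.865 mg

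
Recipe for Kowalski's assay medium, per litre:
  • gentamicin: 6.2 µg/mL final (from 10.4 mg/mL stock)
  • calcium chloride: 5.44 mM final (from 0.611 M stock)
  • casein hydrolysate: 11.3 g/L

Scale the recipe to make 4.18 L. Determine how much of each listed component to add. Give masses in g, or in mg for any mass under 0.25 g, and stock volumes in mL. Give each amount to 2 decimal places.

Scale factor relative to 1 L: 4.18.
gentamicin: C1V1 = C2V2 → 6.2 µg/mL × 4180 mL ÷ 10400 µg/mL = 2.49 mL
calcium chloride: C1V1 = C2V2 → 5.44 mM × 4180 mL ÷ 611 mM = 37.22 mL
casein hydrolysate: 11.3 g/L × 4.18 L = 47.23 g

gentamicin 2.49 mL; calcium chloride 37.22 mL; casein hydrolysate 47.23 g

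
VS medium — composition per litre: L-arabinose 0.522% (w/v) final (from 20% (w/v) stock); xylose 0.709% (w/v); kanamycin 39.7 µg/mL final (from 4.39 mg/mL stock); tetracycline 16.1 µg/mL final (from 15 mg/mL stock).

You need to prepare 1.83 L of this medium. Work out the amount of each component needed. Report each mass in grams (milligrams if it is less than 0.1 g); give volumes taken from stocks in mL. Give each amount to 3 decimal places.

Working volume: 1.83 L.
L-arabinose: V = C2·V2/C1 = 0.522% ÷ 20% × 1830 mL = 47.763 mL
xylose: 0.709% w/v = 7.09 g/L → 7.09 × 1.83 L = 12.975 g
kanamycin: C1V1 = C2V2 → 39.7 µg/mL × 1830 mL ÷ 4390 µg/mL = 16.549 mL
tetracycline: dilute stock: 16.1 µg/mL × 1830 mL ÷ 15000 µg/mL = 1.964 mL

L-arabinose 47.763 mL; xylose 12.975 g; kanamycin 16.549 mL; tetracycline 1.964 mL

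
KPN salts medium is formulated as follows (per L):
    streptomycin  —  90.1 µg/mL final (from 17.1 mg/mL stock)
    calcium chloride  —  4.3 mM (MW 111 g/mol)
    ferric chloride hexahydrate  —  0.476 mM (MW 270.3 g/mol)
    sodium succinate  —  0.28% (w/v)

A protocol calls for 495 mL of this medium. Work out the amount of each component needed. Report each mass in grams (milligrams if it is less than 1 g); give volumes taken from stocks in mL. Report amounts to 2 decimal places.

Target volume = 495 mL = 0.495 L.
streptomycin: C1V1 = C2V2 → 90.1 µg/mL × 495 mL ÷ 17100 µg/mL = 2.61 mL
calcium chloride: 4.3 mmol/L × 111 mg/mmol × 0.495 L = 236.26 mg
ferric chloride hexahydrate: 0.476 mmol/L × 270.3 mg/mmol × 0.495 L = 63.69 mg
sodium succinate: 0.28% w/v = 2.8 g/L → 2.8 × 0.495 L = 1.39 g

streptomycin 2.61 mL; calcium chloride 236.26 mg; ferric chloride hexahydrate 63.69 mg; sodium succinate 1.39 g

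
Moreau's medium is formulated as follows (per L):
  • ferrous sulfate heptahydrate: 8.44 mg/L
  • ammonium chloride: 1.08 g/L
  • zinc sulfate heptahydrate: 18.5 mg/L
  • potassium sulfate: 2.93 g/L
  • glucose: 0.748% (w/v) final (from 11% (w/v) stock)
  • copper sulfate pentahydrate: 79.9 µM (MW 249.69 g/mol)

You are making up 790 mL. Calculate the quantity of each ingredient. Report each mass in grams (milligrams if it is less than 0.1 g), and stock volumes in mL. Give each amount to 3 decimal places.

Scale factor relative to 1 L: 0.79.
ferrous sulfate heptahydrate: 8.44 mg/L × 0.79 L = 6.668 mg
ammonium chloride: 1.08 g/L × 0.79 L = 0.853 g
zinc sulfate heptahydrate: 18.5 mg/L × 0.79 L = 14.615 mg
potassium sulfate: 2.93 g/L × 0.79 L = 2.315 g
glucose: C1V1 = C2V2 → 0.748% ÷ 11% × 790 mL = 53.720 mL
copper sulfate pentahydrate: 79.9 µmol/L × 249.69 g/mol × 0.79 L ÷ 1000 = 15.761 mg

ferrous sulfate heptahydrate 6.668 mg; ammonium chloride 0.853 g; zinc sulfate heptahydrate 14.615 mg; potassium sulfate 2.315 g; glucose 53.720 mL; copper sulfate pentahydrate 15.761 mg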